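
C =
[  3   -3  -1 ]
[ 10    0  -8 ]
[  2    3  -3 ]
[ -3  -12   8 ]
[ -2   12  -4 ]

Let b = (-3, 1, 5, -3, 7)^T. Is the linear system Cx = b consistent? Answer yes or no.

no

Row reduce the augmented matrix [C | b].
R2 ← R2 − (10/3)·R1: [0, 10, -14/3, 11]
R3 ← R3 − (2/3)·R1: [0, 5, -7/3, 7]
R4 ← R4 + R1: [0, -15, 7, -6]
R5 ← R5 + (2/3)·R1: [0, 10, -14/3, 5]
R3 ← R3 − (1/2)·R2: [0, 0, 0, 3/2]
R4 ← R4 + (3/2)·R2: [0, 0, 0, 21/2]
R5 ← R5 − R2: [0, 0, 0, -6]
R4 ← R4 − (7)·R3: [0, 0, 0, 0]
R5 ← R5 + (4)·R3: [0, 0, 0, 0]
The echelon form has 3 nonzero rows; the last pivot sits in the augmented column, so rank(C) = 2 but rank([C|b]) = 3.
Since the ranks differ, the system is inconsistent.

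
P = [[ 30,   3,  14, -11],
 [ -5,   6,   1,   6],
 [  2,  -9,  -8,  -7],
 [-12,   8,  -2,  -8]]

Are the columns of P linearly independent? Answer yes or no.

Row reduce P to echelon form.
R2 ← R2 + (1/6)·R1: [0, 13/2, 10/3, 25/6]
R3 ← R3 − (1/15)·R1: [0, -46/5, -134/15, -94/15]
R4 ← R4 + (2/5)·R1: [0, 46/5, 18/5, -62/5]
R3 ← R3 + (92/65)·R2: [0, 0, -274/65, -24/65]
R4 ← R4 − (92/65)·R2: [0, 0, -218/195, -3568/195]
R4 ← R4 − (109/411)·R3: [0, 0, 0, -7480/411]
4 pivots among 4 columns.
Every column is a pivot column, so the columns are linearly independent.

yes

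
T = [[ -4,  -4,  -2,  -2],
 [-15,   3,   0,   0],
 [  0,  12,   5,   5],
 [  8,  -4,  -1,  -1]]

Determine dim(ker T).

Row reduce to echelon form.
R2 ← R2 − (15/4)·R1: [0, 18, 15/2, 15/2]
R4 ← R4 + (2)·R1: [0, -12, -5, -5]
R3 ← R3 − (2/3)·R2: [0, 0, 0, 0]
R4 ← R4 + (2/3)·R2: [0, 0, 0, 0]
2 nonzero rows, so rank(T) = 2.
T has 4 columns; by rank–nullity, nullity = 4 − 2 = 2.

2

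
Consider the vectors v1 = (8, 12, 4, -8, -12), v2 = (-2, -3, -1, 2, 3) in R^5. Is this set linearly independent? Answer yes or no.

Form the matrix with these vectors as rows and row reduce.
R2 ← R2 + (1/4)·R1: [0, 0, 0, 0, 0]
1 nonzero row, so the 2 vectors span a space of dimension 1.
Since 1 < 2, the vectors are linearly dependent.

no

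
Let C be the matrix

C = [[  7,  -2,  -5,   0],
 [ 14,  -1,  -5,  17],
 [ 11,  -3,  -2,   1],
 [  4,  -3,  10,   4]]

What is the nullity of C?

Row reduce to echelon form.
R2 ← R2 − (2)·R1: [0, 3, 5, 17]
R3 ← R3 − (11/7)·R1: [0, 1/7, 41/7, 1]
R4 ← R4 − (4/7)·R1: [0, -13/7, 90/7, 4]
R3 ← R3 − (1/21)·R2: [0, 0, 118/21, 4/21]
R4 ← R4 + (13/21)·R2: [0, 0, 335/21, 305/21]
R4 ← R4 − (335/118)·R3: [0, 0, 0, 825/59]
4 nonzero rows, so rank(C) = 4.
C has 4 columns; by rank–nullity, nullity = 4 − 4 = 0.

0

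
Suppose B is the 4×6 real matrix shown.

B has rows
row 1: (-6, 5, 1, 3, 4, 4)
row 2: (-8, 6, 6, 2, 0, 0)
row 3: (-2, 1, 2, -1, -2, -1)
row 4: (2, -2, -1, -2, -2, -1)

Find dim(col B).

Row reduce to echelon form.
R2 ← R2 − (4/3)·R1: [0, -2/3, 14/3, -2, -16/3, -16/3]
R3 ← R3 − (1/3)·R1: [0, -2/3, 5/3, -2, -10/3, -7/3]
R4 ← R4 + (1/3)·R1: [0, -1/3, -2/3, -1, -2/3, 1/3]
R3 ← R3 − R2: [0, 0, -3, 0, 2, 3]
R4 ← R4 − (1/2)·R2: [0, 0, -3, 0, 2, 3]
R4 ← R4 − R3: [0, 0, 0, 0, 0, 0]
Echelon form has 3 nonzero rows, so rank(B) = 3.
The column space has dimension equal to the rank: 3.

3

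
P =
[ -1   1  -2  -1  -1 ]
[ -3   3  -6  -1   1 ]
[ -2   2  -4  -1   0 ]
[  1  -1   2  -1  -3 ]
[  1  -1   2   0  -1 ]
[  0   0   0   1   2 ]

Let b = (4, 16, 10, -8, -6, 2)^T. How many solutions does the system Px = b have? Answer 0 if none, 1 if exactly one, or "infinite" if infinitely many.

Row reduce the augmented matrix [P | b].
R2 ← R2 − (3)·R1: [0, 0, 0, 2, 4, 4]
R3 ← R3 − (2)·R1: [0, 0, 0, 1, 2, 2]
R4 ← R4 + R1: [0, 0, 0, -2, -4, -4]
R5 ← R5 + R1: [0, 0, 0, -1, -2, -2]
R3 ← R3 − (1/2)·R2: [0, 0, 0, 0, 0, 0]
R4 ← R4 + R2: [0, 0, 0, 0, 0, 0]
R5 ← R5 + (1/2)·R2: [0, 0, 0, 0, 0, 0]
R6 ← R6 − (1/2)·R2: [0, 0, 0, 0, 0, 0]
The echelon form has 2 nonzero rows, and every pivot lies in the first 5 columns, so rank(P) = rank([P|b]) = 2.
The system is consistent.
rank = 2 < 5 unknowns, so there are infinitely many solutions.

infinite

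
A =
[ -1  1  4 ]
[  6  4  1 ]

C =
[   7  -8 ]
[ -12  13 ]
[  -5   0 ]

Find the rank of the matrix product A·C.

2

First compute AC:
[[-39,  21],
 [-11,   4]]
Now row reduce the product.
R2 ← R2 − (11/39)·R1: [0, -25/13]
2 nonzero rows, so rank(AC) = 2.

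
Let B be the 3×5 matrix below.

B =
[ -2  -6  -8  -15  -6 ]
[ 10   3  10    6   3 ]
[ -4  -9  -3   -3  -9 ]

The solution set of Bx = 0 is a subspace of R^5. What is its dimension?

Row reduce to echelon form.
R2 ← R2 + (5)·R1: [0, -27, -30, -69, -27]
R3 ← R3 − (2)·R1: [0, 3, 13, 27, 3]
R3 ← R3 + (1/9)·R2: [0, 0, 29/3, 58/3, 0]
3 nonzero rows, so rank(B) = 3.
B has 5 columns; by rank–nullity, nullity = 5 − 3 = 2.

2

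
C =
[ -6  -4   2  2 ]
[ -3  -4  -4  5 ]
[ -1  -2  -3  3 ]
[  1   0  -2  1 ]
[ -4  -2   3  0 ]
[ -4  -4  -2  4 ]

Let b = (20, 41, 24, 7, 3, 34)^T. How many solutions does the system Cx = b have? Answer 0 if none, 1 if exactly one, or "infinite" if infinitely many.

infinite

Row reduce the augmented matrix [C | b].
R2 ← R2 − (1/2)·R1: [0, -2, -5, 4, 31]
R3 ← R3 − (1/6)·R1: [0, -4/3, -10/3, 8/3, 62/3]
R4 ← R4 + (1/6)·R1: [0, -2/3, -5/3, 4/3, 31/3]
R5 ← R5 − (2/3)·R1: [0, 2/3, 5/3, -4/3, -31/3]
R6 ← R6 − (2/3)·R1: [0, -4/3, -10/3, 8/3, 62/3]
R3 ← R3 − (2/3)·R2: [0, 0, 0, 0, 0]
R4 ← R4 − (1/3)·R2: [0, 0, 0, 0, 0]
R5 ← R5 + (1/3)·R2: [0, 0, 0, 0, 0]
R6 ← R6 − (2/3)·R2: [0, 0, 0, 0, 0]
The echelon form has 2 nonzero rows, and every pivot lies in the first 4 columns, so rank(C) = rank([C|b]) = 2.
The system is consistent.
rank = 2 < 4 unknowns, so there are infinitely many solutions.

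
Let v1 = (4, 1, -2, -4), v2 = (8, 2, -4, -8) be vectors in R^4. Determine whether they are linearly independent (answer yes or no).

no

Form the matrix with these vectors as rows and row reduce.
R2 ← R2 − (2)·R1: [0, 0, 0, 0]
1 nonzero row, so the 2 vectors span a space of dimension 1.
Since 1 < 2, the vectors are linearly dependent.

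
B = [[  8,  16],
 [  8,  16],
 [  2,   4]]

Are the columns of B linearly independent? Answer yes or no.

Row reduce B to echelon form.
R2 ← R2 − R1: [0, 0]
R3 ← R3 − (1/4)·R1: [0, 0]
1 pivot among 2 columns.
Only 1 < 2 pivot columns, so the columns are linearly dependent.

no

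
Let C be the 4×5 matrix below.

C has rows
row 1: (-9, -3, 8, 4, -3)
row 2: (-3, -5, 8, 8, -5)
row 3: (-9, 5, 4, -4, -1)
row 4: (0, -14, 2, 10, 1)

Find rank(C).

3

Row reduce to echelon form.
R2 ← R2 − (1/3)·R1: [0, -4, 16/3, 20/3, -4]
R3 ← R3 − R1: [0, 8, -4, -8, 2]
R3 ← R3 + (2)·R2: [0, 0, 20/3, 16/3, -6]
R4 ← R4 − (7/2)·R2: [0, 0, -50/3, -40/3, 15]
R4 ← R4 + (5/2)·R3: [0, 0, 0, 0, 0]
Echelon form has 3 nonzero rows, so rank(C) = 3.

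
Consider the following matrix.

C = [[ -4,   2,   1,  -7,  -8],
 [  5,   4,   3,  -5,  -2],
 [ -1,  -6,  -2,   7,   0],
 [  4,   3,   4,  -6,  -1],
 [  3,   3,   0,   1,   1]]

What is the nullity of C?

0

Row reduce to echelon form.
R2 ← R2 + (5/4)·R1: [0, 13/2, 17/4, -55/4, -12]
R3 ← R3 − (1/4)·R1: [0, -13/2, -9/4, 35/4, 2]
R4 ← R4 + R1: [0, 5, 5, -13, -9]
R5 ← R5 + (3/4)·R1: [0, 9/2, 3/4, -17/4, -5]
R3 ← R3 + R2: [0, 0, 2, -5, -10]
R4 ← R4 − (10/13)·R2: [0, 0, 45/26, -63/26, 3/13]
R5 ← R5 − (9/13)·R2: [0, 0, -57/26, 137/26, 43/13]
R4 ← R4 − (45/52)·R3: [0, 0, 0, 99/52, 231/26]
R5 ← R5 + (57/52)·R3: [0, 0, 0, -11/52, -199/26]
R5 ← R5 + (1/9)·R4: [0, 0, 0, 0, -20/3]
5 nonzero rows, so rank(C) = 5.
C has 5 columns; by rank–nullity, nullity = 5 − 5 = 0.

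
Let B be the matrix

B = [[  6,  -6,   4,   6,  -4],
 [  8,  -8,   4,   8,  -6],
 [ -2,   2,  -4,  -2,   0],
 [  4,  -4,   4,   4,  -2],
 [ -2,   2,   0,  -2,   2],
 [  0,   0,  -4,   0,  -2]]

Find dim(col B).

2

Row reduce to echelon form.
R2 ← R2 − (4/3)·R1: [0, 0, -4/3, 0, -2/3]
R3 ← R3 + (1/3)·R1: [0, 0, -8/3, 0, -4/3]
R4 ← R4 − (2/3)·R1: [0, 0, 4/3, 0, 2/3]
R5 ← R5 + (1/3)·R1: [0, 0, 4/3, 0, 2/3]
R3 ← R3 − (2)·R2: [0, 0, 0, 0, 0]
R4 ← R4 + R2: [0, 0, 0, 0, 0]
R5 ← R5 + R2: [0, 0, 0, 0, 0]
R6 ← R6 − (3)·R2: [0, 0, 0, 0, 0]
Echelon form has 2 nonzero rows, so rank(B) = 2.
The column space has dimension equal to the rank: 2.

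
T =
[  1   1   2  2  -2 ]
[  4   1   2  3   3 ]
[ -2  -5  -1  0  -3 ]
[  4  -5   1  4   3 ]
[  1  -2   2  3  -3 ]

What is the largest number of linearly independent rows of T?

3

Row reduce to echelon form.
R2 ← R2 − (4)·R1: [0, -3, -6, -5, 11]
R3 ← R3 + (2)·R1: [0, -3, 3, 4, -7]
R4 ← R4 − (4)·R1: [0, -9, -7, -4, 11]
R5 ← R5 − R1: [0, -3, 0, 1, -1]
R3 ← R3 − R2: [0, 0, 9, 9, -18]
R4 ← R4 − (3)·R2: [0, 0, 11, 11, -22]
R5 ← R5 − R2: [0, 0, 6, 6, -12]
R4 ← R4 − (11/9)·R3: [0, 0, 0, 0, 0]
R5 ← R5 − (2/3)·R3: [0, 0, 0, 0, 0]
Echelon form has 3 nonzero rows, so rank(T) = 3.
The rank gives the maximum number of linearly independent rows: 3.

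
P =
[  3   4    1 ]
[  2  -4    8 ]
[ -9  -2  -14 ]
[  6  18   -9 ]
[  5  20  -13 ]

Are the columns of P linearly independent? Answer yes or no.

Row reduce P to echelon form.
R2 ← R2 − (2/3)·R1: [0, -20/3, 22/3]
R3 ← R3 + (3)·R1: [0, 10, -11]
R4 ← R4 − (2)·R1: [0, 10, -11]
R5 ← R5 − (5/3)·R1: [0, 40/3, -44/3]
R3 ← R3 + (3/2)·R2: [0, 0, 0]
R4 ← R4 + (3/2)·R2: [0, 0, 0]
R5 ← R5 + (2)·R2: [0, 0, 0]
2 pivots among 3 columns.
Only 2 < 3 pivot columns, so the columns are linearly dependent.

no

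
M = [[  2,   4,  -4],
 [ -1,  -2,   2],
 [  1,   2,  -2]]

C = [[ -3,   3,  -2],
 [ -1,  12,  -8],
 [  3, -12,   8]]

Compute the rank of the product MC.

First compute MC:
[[-22, 102, -68],
 [ 11, -51,  34],
 [-11,  51, -34]]
Now row reduce the product.
R2 ← R2 + (1/2)·R1: [0, 0, 0]
R3 ← R3 − (1/2)·R1: [0, 0, 0]
1 nonzero row, so rank(MC) = 1.

1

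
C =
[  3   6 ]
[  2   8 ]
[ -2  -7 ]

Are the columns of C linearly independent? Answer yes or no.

Row reduce C to echelon form.
R2 ← R2 − (2/3)·R1: [0, 4]
R3 ← R3 + (2/3)·R1: [0, -3]
R3 ← R3 + (3/4)·R2: [0, 0]
2 pivots among 2 columns.
Every column is a pivot column, so the columns are linearly independent.

yes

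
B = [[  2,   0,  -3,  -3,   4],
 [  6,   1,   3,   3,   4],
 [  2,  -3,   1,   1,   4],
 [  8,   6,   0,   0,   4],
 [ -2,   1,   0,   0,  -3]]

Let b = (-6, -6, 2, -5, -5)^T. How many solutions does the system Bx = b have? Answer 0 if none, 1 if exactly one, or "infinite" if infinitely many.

0

Row reduce the augmented matrix [B | b].
R2 ← R2 − (3)·R1: [0, 1, 12, 12, -8, 12]
R3 ← R3 − R1: [0, -3, 4, 4, 0, 8]
R4 ← R4 − (4)·R1: [0, 6, 12, 12, -12, 19]
R5 ← R5 + R1: [0, 1, -3, -3, 1, -11]
R3 ← R3 + (3)·R2: [0, 0, 40, 40, -24, 44]
R4 ← R4 − (6)·R2: [0, 0, -60, -60, 36, -53]
R5 ← R5 − R2: [0, 0, -15, -15, 9, -23]
R4 ← R4 + (3/2)·R3: [0, 0, 0, 0, 0, 13]
R5 ← R5 + (3/8)·R3: [0, 0, 0, 0, 0, -13/2]
R5 ← R5 + (1/2)·R4: [0, 0, 0, 0, 0, 0]
The echelon form has 4 nonzero rows; the last pivot sits in the augmented column, so rank(B) = 3 but rank([B|b]) = 4.
Since the ranks differ, the system is inconsistent.
It has no solutions.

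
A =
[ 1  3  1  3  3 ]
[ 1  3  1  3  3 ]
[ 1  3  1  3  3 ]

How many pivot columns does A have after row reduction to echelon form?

Row reduce to echelon form.
R2 ← R2 − R1: [0, 0, 0, 0, 0]
R3 ← R3 − R1: [0, 0, 0, 0, 0]
Echelon form has 1 nonzero row, so rank(A) = 1.
Each nonzero row contributes one pivot column: 1 pivot columns.

1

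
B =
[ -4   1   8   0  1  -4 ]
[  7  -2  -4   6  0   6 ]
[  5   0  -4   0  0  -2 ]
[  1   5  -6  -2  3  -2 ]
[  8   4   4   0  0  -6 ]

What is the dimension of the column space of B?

5

Row reduce to echelon form.
R2 ← R2 + (7/4)·R1: [0, -1/4, 10, 6, 7/4, -1]
R3 ← R3 + (5/4)·R1: [0, 5/4, 6, 0, 5/4, -7]
R4 ← R4 + (1/4)·R1: [0, 21/4, -4, -2, 13/4, -3]
R5 ← R5 + (2)·R1: [0, 6, 20, 0, 2, -14]
R3 ← R3 + (5)·R2: [0, 0, 56, 30, 10, -12]
R4 ← R4 + (21)·R2: [0, 0, 206, 124, 40, -24]
R5 ← R5 + (24)·R2: [0, 0, 260, 144, 44, -38]
R4 ← R4 − (103/28)·R3: [0, 0, 0, 191/14, 45/14, 141/7]
R5 ← R5 − (65/14)·R3: [0, 0, 0, 33/7, -17/7, 124/7]
R5 ← R5 − (66/191)·R4: [0, 0, 0, 0, -676/191, 2054/191]
Echelon form has 5 nonzero rows, so rank(B) = 5.
The column space has dimension equal to the rank: 5.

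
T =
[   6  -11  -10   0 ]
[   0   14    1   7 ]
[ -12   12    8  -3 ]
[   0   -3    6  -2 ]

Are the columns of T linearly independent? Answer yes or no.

yes

Row reduce T to echelon form.
R3 ← R3 + (2)·R1: [0, -10, -12, -3]
R3 ← R3 + (5/7)·R2: [0, 0, -79/7, 2]
R4 ← R4 + (3/14)·R2: [0, 0, 87/14, -1/2]
R4 ← R4 + (87/158)·R3: [0, 0, 0, 95/158]
4 pivots among 4 columns.
Every column is a pivot column, so the columns are linearly independent.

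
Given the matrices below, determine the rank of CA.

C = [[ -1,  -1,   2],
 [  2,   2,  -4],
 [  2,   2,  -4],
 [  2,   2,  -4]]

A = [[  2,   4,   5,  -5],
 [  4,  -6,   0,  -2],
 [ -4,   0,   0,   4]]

1

First compute CA:
[[-14,   2,  -5,  15],
 [ 28,  -4,  10, -30],
 [ 28,  -4,  10, -30],
 [ 28,  -4,  10, -30]]
Now row reduce the product.
R2 ← R2 + (2)·R1: [0, 0, 0, 0]
R3 ← R3 + (2)·R1: [0, 0, 0, 0]
R4 ← R4 + (2)·R1: [0, 0, 0, 0]
1 nonzero row, so rank(CA) = 1.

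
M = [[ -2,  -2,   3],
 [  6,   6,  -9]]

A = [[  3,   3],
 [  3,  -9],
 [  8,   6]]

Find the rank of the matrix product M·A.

First compute MA:
[[ 12,  30],
 [-36, -90]]
Now row reduce the product.
R2 ← R2 + (3)·R1: [0, 0]
1 nonzero row, so rank(MA) = 1.

1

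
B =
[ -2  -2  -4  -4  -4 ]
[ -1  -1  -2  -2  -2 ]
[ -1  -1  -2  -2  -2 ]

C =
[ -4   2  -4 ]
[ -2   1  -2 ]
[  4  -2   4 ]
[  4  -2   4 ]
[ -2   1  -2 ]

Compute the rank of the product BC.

1

First compute BC:
[[-12,   6, -12],
 [ -6,   3,  -6],
 [ -6,   3,  -6]]
Now row reduce the product.
R2 ← R2 − (1/2)·R1: [0, 0, 0]
R3 ← R3 − (1/2)·R1: [0, 0, 0]
1 nonzero row, so rank(BC) = 1.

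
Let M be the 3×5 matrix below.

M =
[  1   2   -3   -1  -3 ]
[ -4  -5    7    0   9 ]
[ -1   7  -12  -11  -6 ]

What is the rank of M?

Row reduce to echelon form.
R2 ← R2 + (4)·R1: [0, 3, -5, -4, -3]
R3 ← R3 + R1: [0, 9, -15, -12, -9]
R3 ← R3 − (3)·R2: [0, 0, 0, 0, 0]
Echelon form has 2 nonzero rows, so rank(M) = 2.

2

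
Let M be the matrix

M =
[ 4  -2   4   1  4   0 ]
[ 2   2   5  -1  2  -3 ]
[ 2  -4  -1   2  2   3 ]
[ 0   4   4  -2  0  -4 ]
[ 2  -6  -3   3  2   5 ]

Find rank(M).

2

Row reduce to echelon form.
R2 ← R2 − (1/2)·R1: [0, 3, 3, -3/2, 0, -3]
R3 ← R3 − (1/2)·R1: [0, -3, -3, 3/2, 0, 3]
R5 ← R5 − (1/2)·R1: [0, -5, -5, 5/2, 0, 5]
R3 ← R3 + R2: [0, 0, 0, 0, 0, 0]
R4 ← R4 − (4/3)·R2: [0, 0, 0, 0, 0, 0]
R5 ← R5 + (5/3)·R2: [0, 0, 0, 0, 0, 0]
Echelon form has 2 nonzero rows, so rank(M) = 2.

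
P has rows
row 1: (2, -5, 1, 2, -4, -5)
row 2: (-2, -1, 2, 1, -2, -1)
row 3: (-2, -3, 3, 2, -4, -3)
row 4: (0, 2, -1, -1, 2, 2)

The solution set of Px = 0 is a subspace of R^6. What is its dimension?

4

Row reduce to echelon form.
R2 ← R2 + R1: [0, -6, 3, 3, -6, -6]
R3 ← R3 + R1: [0, -8, 4, 4, -8, -8]
R3 ← R3 − (4/3)·R2: [0, 0, 0, 0, 0, 0]
R4 ← R4 + (1/3)·R2: [0, 0, 0, 0, 0, 0]
2 nonzero rows, so rank(P) = 2.
P has 6 columns; by rank–nullity, nullity = 6 − 2 = 4.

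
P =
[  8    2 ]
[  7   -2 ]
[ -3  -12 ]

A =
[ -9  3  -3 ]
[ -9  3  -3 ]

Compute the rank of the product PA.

First compute PA:
[[-90,  30, -30],
 [-45,  15, -15],
 [135, -45,  45]]
Now row reduce the product.
R2 ← R2 − (1/2)·R1: [0, 0, 0]
R3 ← R3 + (3/2)·R1: [0, 0, 0]
1 nonzero row, so rank(PA) = 1.

1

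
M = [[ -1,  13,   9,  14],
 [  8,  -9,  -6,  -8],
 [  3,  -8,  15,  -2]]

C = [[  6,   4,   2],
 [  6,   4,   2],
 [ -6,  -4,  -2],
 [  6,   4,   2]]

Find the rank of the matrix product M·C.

First compute MC:
[[102,  68,  34],
 [-18, -12,  -6],
 [-132, -88, -44]]
Now row reduce the product.
R2 ← R2 + (3/17)·R1: [0, 0, 0]
R3 ← R3 + (22/17)·R1: [0, 0, 0]
1 nonzero row, so rank(MC) = 1.

1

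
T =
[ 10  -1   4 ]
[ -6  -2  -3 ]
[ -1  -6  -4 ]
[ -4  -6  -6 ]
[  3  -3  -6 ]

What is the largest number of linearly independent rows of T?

Row reduce to echelon form.
R2 ← R2 + (3/5)·R1: [0, -13/5, -3/5]
R3 ← R3 + (1/10)·R1: [0, -61/10, -18/5]
R4 ← R4 + (2/5)·R1: [0, -32/5, -22/5]
R5 ← R5 − (3/10)·R1: [0, -27/10, -36/5]
R3 ← R3 − (61/26)·R2: [0, 0, -57/26]
R4 ← R4 − (32/13)·R2: [0, 0, -38/13]
R5 ← R5 − (27/26)·R2: [0, 0, -171/26]
R4 ← R4 − (4/3)·R3: [0, 0, 0]
R5 ← R5 − (3)·R3: [0, 0, 0]
Echelon form has 3 nonzero rows, so rank(T) = 3.
The rank gives the maximum number of linearly independent rows: 3.

3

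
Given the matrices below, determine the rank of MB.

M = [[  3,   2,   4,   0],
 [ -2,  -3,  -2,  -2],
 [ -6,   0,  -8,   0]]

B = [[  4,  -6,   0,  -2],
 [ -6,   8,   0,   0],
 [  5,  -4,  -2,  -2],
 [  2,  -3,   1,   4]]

3

First compute MB:
[[ 20, -18,  -8, -14],
 [ -4,   2,   2,   0],
 [-64,  68,  16,  28]]
Now row reduce the product.
R2 ← R2 + (1/5)·R1: [0, -8/5, 2/5, -14/5]
R3 ← R3 + (16/5)·R1: [0, 52/5, -48/5, -84/5]
R3 ← R3 + (13/2)·R2: [0, 0, -7, -35]
3 nonzero rows, so rank(MB) = 3.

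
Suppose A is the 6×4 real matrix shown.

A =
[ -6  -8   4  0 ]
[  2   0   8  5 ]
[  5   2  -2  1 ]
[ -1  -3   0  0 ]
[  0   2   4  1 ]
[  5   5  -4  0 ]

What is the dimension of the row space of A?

Row reduce to echelon form.
R2 ← R2 + (1/3)·R1: [0, -8/3, 28/3, 5]
R3 ← R3 + (5/6)·R1: [0, -14/3, 4/3, 1]
R4 ← R4 − (1/6)·R1: [0, -5/3, -2/3, 0]
R6 ← R6 + (5/6)·R1: [0, -5/3, -2/3, 0]
R3 ← R3 − (7/4)·R2: [0, 0, -15, -31/4]
R4 ← R4 − (5/8)·R2: [0, 0, -13/2, -25/8]
R5 ← R5 + (3/4)·R2: [0, 0, 11, 19/4]
R6 ← R6 − (5/8)·R2: [0, 0, -13/2, -25/8]
R4 ← R4 − (13/30)·R3: [0, 0, 0, 7/30]
R5 ← R5 + (11/15)·R3: [0, 0, 0, -14/15]
R6 ← R6 − (13/30)·R3: [0, 0, 0, 7/30]
R5 ← R5 + (4)·R4: [0, 0, 0, 0]
R6 ← R6 − R4: [0, 0, 0, 0]
Echelon form has 4 nonzero rows, so rank(A) = 4.
The row space has dimension equal to the rank: 4.

4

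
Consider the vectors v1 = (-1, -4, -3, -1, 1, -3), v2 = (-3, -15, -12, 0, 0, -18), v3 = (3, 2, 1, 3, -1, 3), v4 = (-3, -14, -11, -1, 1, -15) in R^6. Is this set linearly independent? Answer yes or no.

Form the matrix with these vectors as rows and row reduce.
R2 ← R2 − (3)·R1: [0, -3, -3, 3, -3, -9]
R3 ← R3 + (3)·R1: [0, -10, -8, 0, 2, -6]
R4 ← R4 − (3)·R1: [0, -2, -2, 2, -2, -6]
R3 ← R3 − (10/3)·R2: [0, 0, 2, -10, 12, 24]
R4 ← R4 − (2/3)·R2: [0, 0, 0, 0, 0, 0]
3 nonzero rows, so the 4 vectors span a space of dimension 3.
Since 3 < 4, the vectors are linearly dependent.

no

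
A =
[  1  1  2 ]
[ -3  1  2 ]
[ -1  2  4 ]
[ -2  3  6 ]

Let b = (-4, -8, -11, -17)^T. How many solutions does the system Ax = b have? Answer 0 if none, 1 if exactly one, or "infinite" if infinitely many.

Row reduce the augmented matrix [A | b].
R2 ← R2 + (3)·R1: [0, 4, 8, -20]
R3 ← R3 + R1: [0, 3, 6, -15]
R4 ← R4 + (2)·R1: [0, 5, 10, -25]
R3 ← R3 − (3/4)·R2: [0, 0, 0, 0]
R4 ← R4 − (5/4)·R2: [0, 0, 0, 0]
The echelon form has 2 nonzero rows, and every pivot lies in the first 3 columns, so rank(A) = rank([A|b]) = 2.
The system is consistent.
rank = 2 < 3 unknowns, so there are infinitely many solutions.

infinite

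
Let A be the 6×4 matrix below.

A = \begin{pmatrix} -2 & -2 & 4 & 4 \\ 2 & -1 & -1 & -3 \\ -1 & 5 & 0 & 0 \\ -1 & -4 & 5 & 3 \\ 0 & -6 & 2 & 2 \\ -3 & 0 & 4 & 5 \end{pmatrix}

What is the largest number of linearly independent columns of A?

Row reduce to echelon form.
R2 ← R2 + R1: [0, -3, 3, 1]
R3 ← R3 − (1/2)·R1: [0, 6, -2, -2]
R4 ← R4 − (1/2)·R1: [0, -3, 3, 1]
R6 ← R6 − (3/2)·R1: [0, 3, -2, -1]
R3 ← R3 + (2)·R2: [0, 0, 4, 0]
R4 ← R4 − R2: [0, 0, 0, 0]
R5 ← R5 − (2)·R2: [0, 0, -4, 0]
R6 ← R6 + R2: [0, 0, 1, 0]
R5 ← R5 + R3: [0, 0, 0, 0]
R6 ← R6 − (1/4)·R3: [0, 0, 0, 0]
Echelon form has 3 nonzero rows, so rank(A) = 3.
The rank gives the maximum number of linearly independent columns: 3.

3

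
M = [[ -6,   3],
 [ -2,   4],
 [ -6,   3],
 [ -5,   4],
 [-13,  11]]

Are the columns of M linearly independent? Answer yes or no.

Row reduce M to echelon form.
R2 ← R2 − (1/3)·R1: [0, 3]
R3 ← R3 − R1: [0, 0]
R4 ← R4 − (5/6)·R1: [0, 3/2]
R5 ← R5 − (13/6)·R1: [0, 9/2]
R4 ← R4 − (1/2)·R2: [0, 0]
R5 ← R5 − (3/2)·R2: [0, 0]
2 pivots among 2 columns.
Every column is a pivot column, so the columns are linearly independent.

yes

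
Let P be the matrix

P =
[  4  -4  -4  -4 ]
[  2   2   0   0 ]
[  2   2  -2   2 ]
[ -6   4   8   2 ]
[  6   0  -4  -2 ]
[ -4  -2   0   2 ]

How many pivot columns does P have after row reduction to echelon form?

3

Row reduce to echelon form.
R2 ← R2 − (1/2)·R1: [0, 4, 2, 2]
R3 ← R3 − (1/2)·R1: [0, 4, 0, 4]
R4 ← R4 + (3/2)·R1: [0, -2, 2, -4]
R5 ← R5 − (3/2)·R1: [0, 6, 2, 4]
R6 ← R6 + R1: [0, -6, -4, -2]
R3 ← R3 − R2: [0, 0, -2, 2]
R4 ← R4 + (1/2)·R2: [0, 0, 3, -3]
R5 ← R5 − (3/2)·R2: [0, 0, -1, 1]
R6 ← R6 + (3/2)·R2: [0, 0, -1, 1]
R4 ← R4 + (3/2)·R3: [0, 0, 0, 0]
R5 ← R5 − (1/2)·R3: [0, 0, 0, 0]
R6 ← R6 − (1/2)·R3: [0, 0, 0, 0]
Echelon form has 3 nonzero rows, so rank(P) = 3.
Each nonzero row contributes one pivot column: 3 pivot columns.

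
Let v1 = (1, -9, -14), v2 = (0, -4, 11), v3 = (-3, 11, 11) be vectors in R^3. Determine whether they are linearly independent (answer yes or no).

Form the matrix with these vectors as rows and row reduce.
R3 ← R3 + (3)·R1: [0, -16, -31]
R3 ← R3 − (4)·R2: [0, 0, -75]
3 nonzero rows, so the 3 vectors span a space of dimension 3.
Since 3 = 3, the vectors are linearly independent.

yes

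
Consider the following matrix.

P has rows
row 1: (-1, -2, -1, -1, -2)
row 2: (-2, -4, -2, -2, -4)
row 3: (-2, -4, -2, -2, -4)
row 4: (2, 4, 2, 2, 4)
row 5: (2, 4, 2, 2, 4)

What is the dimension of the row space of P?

Row reduce to echelon form.
R2 ← R2 − (2)·R1: [0, 0, 0, 0, 0]
R3 ← R3 − (2)·R1: [0, 0, 0, 0, 0]
R4 ← R4 + (2)·R1: [0, 0, 0, 0, 0]
R5 ← R5 + (2)·R1: [0, 0, 0, 0, 0]
Echelon form has 1 nonzero row, so rank(P) = 1.
The row space has dimension equal to the rank: 1.

1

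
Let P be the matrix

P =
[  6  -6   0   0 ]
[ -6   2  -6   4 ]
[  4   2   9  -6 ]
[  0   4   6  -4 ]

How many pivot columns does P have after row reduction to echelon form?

2

Row reduce to echelon form.
R2 ← R2 + R1: [0, -4, -6, 4]
R3 ← R3 − (2/3)·R1: [0, 6, 9, -6]
R3 ← R3 + (3/2)·R2: [0, 0, 0, 0]
R4 ← R4 + R2: [0, 0, 0, 0]
Echelon form has 2 nonzero rows, so rank(P) = 2.
Each nonzero row contributes one pivot column: 2 pivot columns.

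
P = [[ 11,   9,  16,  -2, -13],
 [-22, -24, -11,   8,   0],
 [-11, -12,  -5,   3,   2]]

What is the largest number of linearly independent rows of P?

Row reduce to echelon form.
R2 ← R2 + (2)·R1: [0, -6, 21, 4, -26]
R3 ← R3 + R1: [0, -3, 11, 1, -11]
R3 ← R3 − (1/2)·R2: [0, 0, 1/2, -1, 2]
Echelon form has 3 nonzero rows, so rank(P) = 3.
The rank gives the maximum number of linearly independent rows: 3.

3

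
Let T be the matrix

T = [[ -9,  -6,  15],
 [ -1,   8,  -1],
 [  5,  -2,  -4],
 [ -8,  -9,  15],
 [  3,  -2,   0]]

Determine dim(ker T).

0

Row reduce to echelon form.
R2 ← R2 − (1/9)·R1: [0, 26/3, -8/3]
R3 ← R3 + (5/9)·R1: [0, -16/3, 13/3]
R4 ← R4 − (8/9)·R1: [0, -11/3, 5/3]
R5 ← R5 + (1/3)·R1: [0, -4, 5]
R3 ← R3 + (8/13)·R2: [0, 0, 35/13]
R4 ← R4 + (11/26)·R2: [0, 0, 7/13]
R5 ← R5 + (6/13)·R2: [0, 0, 49/13]
R4 ← R4 − (1/5)·R3: [0, 0, 0]
R5 ← R5 − (7/5)·R3: [0, 0, 0]
3 nonzero rows, so rank(T) = 3.
T has 3 columns; by rank–nullity, nullity = 3 − 3 = 0.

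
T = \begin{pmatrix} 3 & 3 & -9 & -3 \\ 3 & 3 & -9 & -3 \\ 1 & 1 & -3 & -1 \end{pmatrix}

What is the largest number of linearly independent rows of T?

Row reduce to echelon form.
R2 ← R2 − R1: [0, 0, 0, 0]
R3 ← R3 − (1/3)·R1: [0, 0, 0, 0]
Echelon form has 1 nonzero row, so rank(T) = 1.
The rank gives the maximum number of linearly independent rows: 1.

1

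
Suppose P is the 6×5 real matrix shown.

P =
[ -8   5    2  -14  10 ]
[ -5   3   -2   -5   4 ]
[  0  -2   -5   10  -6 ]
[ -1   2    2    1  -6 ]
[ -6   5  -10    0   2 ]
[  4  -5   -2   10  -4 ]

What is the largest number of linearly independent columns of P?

Row reduce to echelon form.
R2 ← R2 − (5/8)·R1: [0, -1/8, -13/4, 15/4, -9/4]
R4 ← R4 − (1/8)·R1: [0, 11/8, 7/4, 11/4, -29/4]
R5 ← R5 − (3/4)·R1: [0, 5/4, -23/2, 21/2, -11/2]
R6 ← R6 + (1/2)·R1: [0, -5/2, -1, 3, 1]
R3 ← R3 − (16)·R2: [0, 0, 47, -50, 30]
R4 ← R4 + (11)·R2: [0, 0, -34, 44, -32]
R5 ← R5 + (10)·R2: [0, 0, -44, 48, -28]
R6 ← R6 − (20)·R2: [0, 0, 64, -72, 46]
R4 ← R4 + (34/47)·R3: [0, 0, 0, 368/47, -484/47]
R5 ← R5 + (44/47)·R3: [0, 0, 0, 56/47, 4/47]
R6 ← R6 − (64/47)·R3: [0, 0, 0, -184/47, 242/47]
R5 ← R5 − (7/46)·R4: [0, 0, 0, 0, 38/23]
R6 ← R6 + (1/2)·R4: [0, 0, 0, 0, 0]
Echelon form has 5 nonzero rows, so rank(P) = 5.
The rank gives the maximum number of linearly independent columns: 5.

5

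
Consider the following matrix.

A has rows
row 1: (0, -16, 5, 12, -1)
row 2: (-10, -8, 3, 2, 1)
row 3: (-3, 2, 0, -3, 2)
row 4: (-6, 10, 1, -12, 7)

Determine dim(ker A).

Row reduce to echelon form.
Swap R1 ↔ R2
R3 ← R3 − (3/10)·R1: [0, 22/5, -9/10, -18/5, 17/10]
R4 ← R4 − (3/5)·R1: [0, 74/5, -4/5, -66/5, 32/5]
R3 ← R3 + (11/40)·R2: [0, 0, 19/40, -3/10, 57/40]
R4 ← R4 + (37/40)·R2: [0, 0, 153/40, -21/10, 219/40]
R4 ← R4 − (153/19)·R3: [0, 0, 0, 6/19, -6]
4 nonzero rows, so rank(A) = 4.
A has 5 columns; by rank–nullity, nullity = 5 − 4 = 1.

1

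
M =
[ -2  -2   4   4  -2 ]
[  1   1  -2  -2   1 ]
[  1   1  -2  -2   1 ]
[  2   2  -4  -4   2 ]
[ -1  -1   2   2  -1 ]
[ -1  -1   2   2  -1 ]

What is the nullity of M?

4

Row reduce to echelon form.
R2 ← R2 + (1/2)·R1: [0, 0, 0, 0, 0]
R3 ← R3 + (1/2)·R1: [0, 0, 0, 0, 0]
R4 ← R4 + R1: [0, 0, 0, 0, 0]
R5 ← R5 − (1/2)·R1: [0, 0, 0, 0, 0]
R6 ← R6 − (1/2)·R1: [0, 0, 0, 0, 0]
1 nonzero row, so rank(M) = 1.
M has 5 columns; by rank–nullity, nullity = 5 − 1 = 4.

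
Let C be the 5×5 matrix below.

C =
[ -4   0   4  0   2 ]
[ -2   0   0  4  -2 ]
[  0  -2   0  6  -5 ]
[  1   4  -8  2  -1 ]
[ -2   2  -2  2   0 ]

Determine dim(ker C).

2

Row reduce to echelon form.
R2 ← R2 − (1/2)·R1: [0, 0, -2, 4, -3]
R4 ← R4 + (1/4)·R1: [0, 4, -7, 2, -1/2]
R5 ← R5 − (1/2)·R1: [0, 2, -4, 2, -1]
Swap R2 ↔ R3
R4 ← R4 + (2)·R2: [0, 0, -7, 14, -21/2]
R5 ← R5 + R2: [0, 0, -4, 8, -6]
R4 ← R4 − (7/2)·R3: [0, 0, 0, 0, 0]
R5 ← R5 − (2)·R3: [0, 0, 0, 0, 0]
3 nonzero rows, so rank(C) = 3.
C has 5 columns; by rank–nullity, nullity = 5 − 3 = 2.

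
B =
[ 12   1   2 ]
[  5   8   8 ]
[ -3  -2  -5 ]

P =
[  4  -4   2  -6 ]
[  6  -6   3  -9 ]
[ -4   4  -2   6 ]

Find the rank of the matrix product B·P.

1

First compute BP:
[[ 46, -46,  23, -69],
 [ 36, -36,  18, -54],
 [ -4,   4,  -2,   6]]
Now row reduce the product.
R2 ← R2 − (18/23)·R1: [0, 0, 0, 0]
R3 ← R3 + (2/23)·R1: [0, 0, 0, 0]
1 nonzero row, so rank(BP) = 1.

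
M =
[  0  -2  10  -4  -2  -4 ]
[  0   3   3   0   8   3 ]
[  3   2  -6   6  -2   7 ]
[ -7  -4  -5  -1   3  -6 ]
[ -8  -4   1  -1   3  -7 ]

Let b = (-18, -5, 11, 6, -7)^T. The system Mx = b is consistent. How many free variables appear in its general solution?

1

Row reduce the augmented matrix [M | b].
Swap R1 ↔ R3
R4 ← R4 + (7/3)·R1: [0, 2/3, -19, 13, -5/3, 31/3, 95/3]
R5 ← R5 + (8/3)·R1: [0, 4/3, -15, 15, -7/3, 35/3, 67/3]
R3 ← R3 + (2/3)·R2: [0, 0, 12, -4, 10/3, -2, -64/3]
R4 ← R4 − (2/9)·R2: [0, 0, -59/3, 13, -31/9, 29/3, 295/9]
R5 ← R5 − (4/9)·R2: [0, 0, -49/3, 15, -53/9, 31/3, 221/9]
R4 ← R4 + (59/36)·R3: [0, 0, 0, 58/9, 109/54, 115/18, -59/27]
R5 ← R5 + (49/36)·R3: [0, 0, 0, 86/9, -73/54, 137/18, -121/27]
R5 ← R5 − (43/29)·R4: [0, 0, 0, 0, -126/29, -54/29, -36/29]
The echelon form has 5 nonzero rows, and every pivot lies in the first 6 columns, so rank(M) = rank([M|b]) = 5.
The system is consistent.
Free variables = (unknowns) − (rank) = 6 − 5 = 1.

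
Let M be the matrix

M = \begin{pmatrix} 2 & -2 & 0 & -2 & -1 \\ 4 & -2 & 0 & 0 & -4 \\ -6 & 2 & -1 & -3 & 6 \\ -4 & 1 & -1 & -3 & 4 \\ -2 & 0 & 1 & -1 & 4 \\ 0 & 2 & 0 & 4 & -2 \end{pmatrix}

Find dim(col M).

3

Row reduce to echelon form.
R2 ← R2 − (2)·R1: [0, 2, 0, 4, -2]
R3 ← R3 + (3)·R1: [0, -4, -1, -9, 3]
R4 ← R4 + (2)·R1: [0, -3, -1, -7, 2]
R5 ← R5 + R1: [0, -2, 1, -3, 3]
R3 ← R3 + (2)·R2: [0, 0, -1, -1, -1]
R4 ← R4 + (3/2)·R2: [0, 0, -1, -1, -1]
R5 ← R5 + R2: [0, 0, 1, 1, 1]
R6 ← R6 − R2: [0, 0, 0, 0, 0]
R4 ← R4 − R3: [0, 0, 0, 0, 0]
R5 ← R5 + R3: [0, 0, 0, 0, 0]
Echelon form has 3 nonzero rows, so rank(M) = 3.
The column space has dimension equal to the rank: 3.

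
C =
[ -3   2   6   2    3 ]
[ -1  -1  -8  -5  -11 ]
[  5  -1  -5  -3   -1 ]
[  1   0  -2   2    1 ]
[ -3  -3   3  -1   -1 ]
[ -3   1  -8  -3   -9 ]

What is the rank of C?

Row reduce to echelon form.
R2 ← R2 − (1/3)·R1: [0, -5/3, -10, -17/3, -12]
R3 ← R3 + (5/3)·R1: [0, 7/3, 5, 1/3, 4]
R4 ← R4 + (1/3)·R1: [0, 2/3, 0, 8/3, 2]
R5 ← R5 − R1: [0, -5, -3, -3, -4]
R6 ← R6 − R1: [0, -1, -14, -5, -12]
R3 ← R3 + (7/5)·R2: [0, 0, -9, -38/5, -64/5]
R4 ← R4 + (2/5)·R2: [0, 0, -4, 2/5, -14/5]
R5 ← R5 − (3)·R2: [0, 0, 27, 14, 32]
R6 ← R6 − (3/5)·R2: [0, 0, -8, -8/5, -24/5]
R4 ← R4 − (4/9)·R3: [0, 0, 0, 34/9, 26/9]
R5 ← R5 + (3)·R3: [0, 0, 0, -44/5, -32/5]
R6 ← R6 − (8/9)·R3: [0, 0, 0, 232/45, 296/45]
R5 ← R5 + (198/85)·R4: [0, 0, 0, 0, 28/85]
R6 ← R6 − (116/85)·R4: [0, 0, 0, 0, 224/85]
R6 ← R6 − (8)·R5: [0, 0, 0, 0, 0]
Echelon form has 5 nonzero rows, so rank(C) = 5.

5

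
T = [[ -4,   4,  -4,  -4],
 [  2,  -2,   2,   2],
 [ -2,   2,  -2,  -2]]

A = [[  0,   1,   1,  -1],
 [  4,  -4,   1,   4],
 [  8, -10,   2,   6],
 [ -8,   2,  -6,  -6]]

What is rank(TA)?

1

First compute TA:
[[ 16,  12,  16,  20],
 [ -8,  -6,  -8, -10],
 [  8,   6,   8,  10]]
Now row reduce the product.
R2 ← R2 + (1/2)·R1: [0, 0, 0, 0]
R3 ← R3 − (1/2)·R1: [0, 0, 0, 0]
1 nonzero row, so rank(TA) = 1.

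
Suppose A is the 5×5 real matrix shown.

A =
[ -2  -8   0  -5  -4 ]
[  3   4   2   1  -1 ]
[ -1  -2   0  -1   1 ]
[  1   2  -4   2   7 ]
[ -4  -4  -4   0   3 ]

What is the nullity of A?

Row reduce to echelon form.
R2 ← R2 + (3/2)·R1: [0, -8, 2, -13/2, -7]
R3 ← R3 − (1/2)·R1: [0, 2, 0, 3/2, 3]
R4 ← R4 + (1/2)·R1: [0, -2, -4, -1/2, 5]
R5 ← R5 − (2)·R1: [0, 12, -4, 10, 11]
R3 ← R3 + (1/4)·R2: [0, 0, 1/2, -1/8, 5/4]
R4 ← R4 − (1/4)·R2: [0, 0, -9/2, 9/8, 27/4]
R5 ← R5 + (3/2)·R2: [0, 0, -1, 1/4, 1/2]
R4 ← R4 + (9)·R3: [0, 0, 0, 0, 18]
R5 ← R5 + (2)·R3: [0, 0, 0, 0, 3]
R5 ← R5 − (1/6)·R4: [0, 0, 0, 0, 0]
4 nonzero rows, so rank(A) = 4.
A has 5 columns; by rank–nullity, nullity = 5 − 4 = 1.

1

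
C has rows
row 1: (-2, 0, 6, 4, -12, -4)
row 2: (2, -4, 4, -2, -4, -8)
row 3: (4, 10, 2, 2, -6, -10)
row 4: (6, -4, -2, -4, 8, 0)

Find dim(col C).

Row reduce to echelon form.
R2 ← R2 + R1: [0, -4, 10, 2, -16, -12]
R3 ← R3 + (2)·R1: [0, 10, 14, 10, -30, -18]
R4 ← R4 + (3)·R1: [0, -4, 16, 8, -28, -12]
R3 ← R3 + (5/2)·R2: [0, 0, 39, 15, -70, -48]
R4 ← R4 − R2: [0, 0, 6, 6, -12, 0]
R4 ← R4 − (2/13)·R3: [0, 0, 0, 48/13, -16/13, 96/13]
Echelon form has 4 nonzero rows, so rank(C) = 4.
The column space has dimension equal to the rank: 4.

4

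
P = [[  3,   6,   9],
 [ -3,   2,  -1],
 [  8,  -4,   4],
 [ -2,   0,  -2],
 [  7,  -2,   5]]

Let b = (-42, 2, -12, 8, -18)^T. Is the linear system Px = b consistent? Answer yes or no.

yes

Row reduce the augmented matrix [P | b].
R2 ← R2 + R1: [0, 8, 8, -40]
R3 ← R3 − (8/3)·R1: [0, -20, -20, 100]
R4 ← R4 + (2/3)·R1: [0, 4, 4, -20]
R5 ← R5 − (7/3)·R1: [0, -16, -16, 80]
R3 ← R3 + (5/2)·R2: [0, 0, 0, 0]
R4 ← R4 − (1/2)·R2: [0, 0, 0, 0]
R5 ← R5 + (2)·R2: [0, 0, 0, 0]
The echelon form has 2 nonzero rows, and every pivot lies in the first 3 columns, so rank(P) = rank([P|b]) = 2.
The system is consistent.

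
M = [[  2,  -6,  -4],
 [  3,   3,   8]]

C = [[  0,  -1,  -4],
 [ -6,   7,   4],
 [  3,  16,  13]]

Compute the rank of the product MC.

First compute MC:
[[ 24, -108, -84],
 [  6, 146, 104]]
Now row reduce the product.
R2 ← R2 − (1/4)·R1: [0, 173, 125]
2 nonzero rows, so rank(MC) = 2.

2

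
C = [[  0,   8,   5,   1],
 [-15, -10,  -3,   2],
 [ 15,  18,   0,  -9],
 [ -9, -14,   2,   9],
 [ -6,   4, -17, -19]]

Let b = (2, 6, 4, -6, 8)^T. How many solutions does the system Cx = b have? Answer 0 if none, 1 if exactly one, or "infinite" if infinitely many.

0

Row reduce the augmented matrix [C | b].
Swap R1 ↔ R2
R3 ← R3 + R1: [0, 8, -3, -7, 10]
R4 ← R4 − (3/5)·R1: [0, -8, 19/5, 39/5, -48/5]
R5 ← R5 − (2/5)·R1: [0, 8, -79/5, -99/5, 28/5]
R3 ← R3 − R2: [0, 0, -8, -8, 8]
R4 ← R4 + R2: [0, 0, 44/5, 44/5, -38/5]
R5 ← R5 − R2: [0, 0, -104/5, -104/5, 18/5]
R4 ← R4 + (11/10)·R3: [0, 0, 0, 0, 6/5]
R5 ← R5 − (13/5)·R3: [0, 0, 0, 0, -86/5]
R5 ← R5 + (43/3)·R4: [0, 0, 0, 0, 0]
The echelon form has 4 nonzero rows; the last pivot sits in the augmented column, so rank(C) = 3 but rank([C|b]) = 4.
Since the ranks differ, the system is inconsistent.
It has no solutions.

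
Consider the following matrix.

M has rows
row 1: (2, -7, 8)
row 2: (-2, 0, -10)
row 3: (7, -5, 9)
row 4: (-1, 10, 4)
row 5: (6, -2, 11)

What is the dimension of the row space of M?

Row reduce to echelon form.
R2 ← R2 + R1: [0, -7, -2]
R3 ← R3 − (7/2)·R1: [0, 39/2, -19]
R4 ← R4 + (1/2)·R1: [0, 13/2, 8]
R5 ← R5 − (3)·R1: [0, 19, -13]
R3 ← R3 + (39/14)·R2: [0, 0, -172/7]
R4 ← R4 + (13/14)·R2: [0, 0, 43/7]
R5 ← R5 + (19/7)·R2: [0, 0, -129/7]
R4 ← R4 + (1/4)·R3: [0, 0, 0]
R5 ← R5 − (3/4)·R3: [0, 0, 0]
Echelon form has 3 nonzero rows, so rank(M) = 3.
The row space has dimension equal to the rank: 3.

3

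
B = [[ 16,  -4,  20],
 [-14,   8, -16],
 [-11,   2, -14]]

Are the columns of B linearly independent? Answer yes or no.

Row reduce B to echelon form.
R2 ← R2 + (7/8)·R1: [0, 9/2, 3/2]
R3 ← R3 + (11/16)·R1: [0, -3/4, -1/4]
R3 ← R3 + (1/6)·R2: [0, 0, 0]
2 pivots among 3 columns.
Only 2 < 3 pivot columns, so the columns are linearly dependent.

no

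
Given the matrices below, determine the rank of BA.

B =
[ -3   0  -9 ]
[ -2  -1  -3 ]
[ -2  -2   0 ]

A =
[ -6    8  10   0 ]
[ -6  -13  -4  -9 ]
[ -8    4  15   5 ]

2

First compute BA:
[[ 90, -60, -165, -45],
 [ 42, -15, -61,  -6],
 [ 24,  10, -12,  18]]
Now row reduce the product.
R2 ← R2 − (7/15)·R1: [0, 13, 16, 15]
R3 ← R3 − (4/15)·R1: [0, 26, 32, 30]
R3 ← R3 − (2)·R2: [0, 0, 0, 0]
2 nonzero rows, so rank(BA) = 2.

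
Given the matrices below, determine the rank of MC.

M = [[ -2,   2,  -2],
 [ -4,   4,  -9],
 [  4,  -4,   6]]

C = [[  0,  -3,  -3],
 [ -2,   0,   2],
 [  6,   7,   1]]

First compute MC:
[[-16,  -8,   8],
 [-62, -51,  11],
 [ 44,  30, -14]]
Now row reduce the product.
R2 ← R2 − (31/8)·R1: [0, -20, -20]
R3 ← R3 + (11/4)·R1: [0, 8, 8]
R3 ← R3 + (2/5)·R2: [0, 0, 0]
2 nonzero rows, so rank(MC) = 2.

2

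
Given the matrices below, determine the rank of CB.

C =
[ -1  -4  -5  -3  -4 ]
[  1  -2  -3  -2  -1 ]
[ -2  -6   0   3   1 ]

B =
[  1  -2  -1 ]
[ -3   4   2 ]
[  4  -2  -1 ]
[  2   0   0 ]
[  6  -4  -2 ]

2

First compute CB:
[[-39,  12,   6],
 [-15,   0,   0],
 [ 28, -24, -12]]
Now row reduce the product.
R2 ← R2 − (5/13)·R1: [0, -60/13, -30/13]
R3 ← R3 + (28/39)·R1: [0, -200/13, -100/13]
R3 ← R3 − (10/3)·R2: [0, 0, 0]
2 nonzero rows, so rank(CB) = 2.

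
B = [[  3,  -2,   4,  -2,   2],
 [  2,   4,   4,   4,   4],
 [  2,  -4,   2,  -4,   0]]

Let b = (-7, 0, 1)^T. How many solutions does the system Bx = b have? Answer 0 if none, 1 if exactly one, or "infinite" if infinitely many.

Row reduce the augmented matrix [B | b].
R2 ← R2 − (2/3)·R1: [0, 16/3, 4/3, 16/3, 8/3, 14/3]
R3 ← R3 − (2/3)·R1: [0, -8/3, -2/3, -8/3, -4/3, 17/3]
R3 ← R3 + (1/2)·R2: [0, 0, 0, 0, 0, 8]
The echelon form has 3 nonzero rows; the last pivot sits in the augmented column, so rank(B) = 2 but rank([B|b]) = 3.
Since the ranks differ, the system is inconsistent.
It has no solutions.

0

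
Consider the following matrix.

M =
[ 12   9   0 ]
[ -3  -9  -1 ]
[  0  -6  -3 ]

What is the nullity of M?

0

Row reduce to echelon form.
R2 ← R2 + (1/4)·R1: [0, -27/4, -1]
R3 ← R3 − (8/9)·R2: [0, 0, -19/9]
3 nonzero rows, so rank(M) = 3.
M has 3 columns; by rank–nullity, nullity = 3 − 3 = 0.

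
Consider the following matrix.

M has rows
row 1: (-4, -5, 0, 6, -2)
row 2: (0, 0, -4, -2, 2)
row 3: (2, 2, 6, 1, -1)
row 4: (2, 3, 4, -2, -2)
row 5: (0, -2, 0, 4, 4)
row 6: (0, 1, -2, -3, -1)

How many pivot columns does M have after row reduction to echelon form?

Row reduce to echelon form.
R3 ← R3 + (1/2)·R1: [0, -1/2, 6, 4, -2]
R4 ← R4 + (1/2)·R1: [0, 1/2, 4, 1, -3]
Swap R2 ↔ R3
R4 ← R4 + R2: [0, 0, 10, 5, -5]
R5 ← R5 − (4)·R2: [0, 0, -24, -12, 12]
R6 ← R6 + (2)·R2: [0, 0, 10, 5, -5]
R4 ← R4 + (5/2)·R3: [0, 0, 0, 0, 0]
R5 ← R5 − (6)·R3: [0, 0, 0, 0, 0]
R6 ← R6 + (5/2)·R3: [0, 0, 0, 0, 0]
Echelon form has 3 nonzero rows, so rank(M) = 3.
Each nonzero row contributes one pivot column: 3 pivot columns.

3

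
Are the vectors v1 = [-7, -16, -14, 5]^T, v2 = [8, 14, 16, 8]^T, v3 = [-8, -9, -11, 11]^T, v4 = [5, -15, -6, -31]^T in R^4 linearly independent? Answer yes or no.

Form the matrix with these vectors as rows and row reduce.
R2 ← R2 + (8/7)·R1: [0, -30/7, 0, 96/7]
R3 ← R3 − (8/7)·R1: [0, 65/7, 5, 37/7]
R4 ← R4 + (5/7)·R1: [0, -185/7, -16, -192/7]
R3 ← R3 + (13/6)·R2: [0, 0, 5, 35]
R4 ← R4 − (37/6)·R2: [0, 0, -16, -112]
R4 ← R4 + (16/5)·R3: [0, 0, 0, 0]
3 nonzero rows, so the 4 vectors span a space of dimension 3.
Since 3 < 4, the vectors are linearly dependent.

no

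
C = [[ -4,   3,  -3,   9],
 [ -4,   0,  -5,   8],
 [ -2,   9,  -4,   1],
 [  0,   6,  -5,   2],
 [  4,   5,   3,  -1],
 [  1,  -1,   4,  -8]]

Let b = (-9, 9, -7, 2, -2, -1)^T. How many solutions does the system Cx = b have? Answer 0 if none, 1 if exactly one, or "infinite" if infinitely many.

0

Row reduce the augmented matrix [C | b].
R2 ← R2 − R1: [0, -3, -2, -1, 18]
R3 ← R3 − (1/2)·R1: [0, 15/2, -5/2, -7/2, -5/2]
R5 ← R5 + R1: [0, 8, 0, 8, -11]
R6 ← R6 + (1/4)·R1: [0, -1/4, 13/4, -23/4, -13/4]
R3 ← R3 + (5/2)·R2: [0, 0, -15/2, -6, 85/2]
R4 ← R4 + (2)·R2: [0, 0, -9, 0, 38]
R5 ← R5 + (8/3)·R2: [0, 0, -16/3, 16/3, 37]
R6 ← R6 − (1/12)·R2: [0, 0, 41/12, -17/3, -19/4]
R4 ← R4 − (6/5)·R3: [0, 0, 0, 36/5, -13]
R5 ← R5 − (32/45)·R3: [0, 0, 0, 48/5, 61/9]
R6 ← R6 + (41/90)·R3: [0, 0, 0, -42/5, 263/18]
R5 ← R5 − (4/3)·R4: [0, 0, 0, 0, 217/9]
R6 ← R6 + (7/6)·R4: [0, 0, 0, 0, -5/9]
R6 ← R6 + (5/217)·R5: [0, 0, 0, 0, 0]
The echelon form has 5 nonzero rows; the last pivot sits in the augmented column, so rank(C) = 4 but rank([C|b]) = 5.
Since the ranks differ, the system is inconsistent.
It has no solutions.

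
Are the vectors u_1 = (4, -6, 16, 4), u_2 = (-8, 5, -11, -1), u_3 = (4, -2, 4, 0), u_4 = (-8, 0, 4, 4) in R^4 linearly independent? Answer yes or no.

Form the matrix with these vectors as rows and row reduce.
R2 ← R2 + (2)·R1: [0, -7, 21, 7]
R3 ← R3 − R1: [0, 4, -12, -4]
R4 ← R4 + (2)·R1: [0, -12, 36, 12]
R3 ← R3 + (4/7)·R2: [0, 0, 0, 0]
R4 ← R4 − (12/7)·R2: [0, 0, 0, 0]
2 nonzero rows, so the 4 vectors span a space of dimension 2.
Since 2 < 4, the vectors are linearly dependent.

no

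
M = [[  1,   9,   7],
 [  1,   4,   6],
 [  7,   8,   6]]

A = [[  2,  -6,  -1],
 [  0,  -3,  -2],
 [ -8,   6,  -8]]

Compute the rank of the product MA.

2

First compute MA:
[[-54,   9, -75],
 [-46,  18, -57],
 [-34, -30, -71]]
Now row reduce the product.
R2 ← R2 − (23/27)·R1: [0, 31/3, 62/9]
R3 ← R3 − (17/27)·R1: [0, -107/3, -214/9]
R3 ← R3 + (107/31)·R2: [0, 0, 0]
2 nonzero rows, so rank(MA) = 2.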